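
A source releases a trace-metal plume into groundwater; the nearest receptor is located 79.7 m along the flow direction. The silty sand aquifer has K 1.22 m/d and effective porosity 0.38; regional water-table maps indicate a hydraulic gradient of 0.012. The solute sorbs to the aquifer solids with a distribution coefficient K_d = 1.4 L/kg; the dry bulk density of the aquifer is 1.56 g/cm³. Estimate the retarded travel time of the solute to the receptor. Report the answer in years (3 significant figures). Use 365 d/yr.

38.2 years

Darcy flux q = K·i = 1.22 × 0.012 = 0.01464 m/d
Seepage velocity v = q / n = 0.01464 / 0.38 = 0.03853 m/d
Retardation R = 1 + ρ_b·K_d/n = 1 + 1.56×1.4/0.38 = 6.747
Contaminant velocity v_c = v/R = 0.03853/6.747 = 0.005710 m/d
t = L/v_c = 79.7/0.005710 = 13960 d
   = 13960/365 = 38.2 yr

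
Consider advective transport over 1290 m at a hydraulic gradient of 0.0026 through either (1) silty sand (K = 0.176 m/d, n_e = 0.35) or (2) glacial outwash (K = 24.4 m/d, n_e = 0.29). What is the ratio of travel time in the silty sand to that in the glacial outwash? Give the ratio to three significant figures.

167

Unit 1 (silty sand): v = 0.176×0.0026/0.35 = 0.001307 m/d, t = 1290/0.001307 = 986700 d
Unit 2 (glacial outwash): v = 24.4×0.0026/0.29 = 0.2188 m/d, t = 1290/0.2188 = 5897 d
t(silty sand) / t(glacial outwash) = 986700/5897 = 167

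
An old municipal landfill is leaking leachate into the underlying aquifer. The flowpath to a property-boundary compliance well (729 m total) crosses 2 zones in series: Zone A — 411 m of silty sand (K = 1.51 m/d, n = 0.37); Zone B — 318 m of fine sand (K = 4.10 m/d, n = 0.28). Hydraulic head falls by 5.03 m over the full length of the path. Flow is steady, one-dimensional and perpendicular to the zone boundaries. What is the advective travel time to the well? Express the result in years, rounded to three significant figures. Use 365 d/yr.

Steady 1-D flow in series ⇒ the Darcy flux q is identical in every zone and the zone head losses add (resistances L/K in series).
Σ(L/K) = 411/1.51 + 318/4.10 = 272.2 + 77.56 = 349.7 d
q = ΔH / Σ(L/K) = 5.03 / 349.7 = 0.01438 m/d (same in every zone)
Zone A: v = q/n = 0.01438/0.37 = 0.03887 m/d → t_A = 411/0.03887 = 10570 d
Zone B: v = q/n = 0.01438/0.28 = 0.05136 m/d → t_B = 318/0.05136 = 6191 d
Total t = 10570 + 6191 = 16760 d
   = 16760 / 365 = 45.9 yr

45.9 years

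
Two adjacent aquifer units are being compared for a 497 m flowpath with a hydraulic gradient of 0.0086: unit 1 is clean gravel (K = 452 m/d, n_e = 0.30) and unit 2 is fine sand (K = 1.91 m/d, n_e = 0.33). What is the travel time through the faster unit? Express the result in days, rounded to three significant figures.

Unit 1 (clean gravel): v = 452×0.0086/0.30 = 12.96 m/d, t = 497/12.96 = 38.36 d
Unit 2 (fine sand): v = 1.91×0.0086/0.33 = 0.04978 m/d, t = 497/0.04978 = 9985 d
Faster unit: t = 38.4 d

38.4 days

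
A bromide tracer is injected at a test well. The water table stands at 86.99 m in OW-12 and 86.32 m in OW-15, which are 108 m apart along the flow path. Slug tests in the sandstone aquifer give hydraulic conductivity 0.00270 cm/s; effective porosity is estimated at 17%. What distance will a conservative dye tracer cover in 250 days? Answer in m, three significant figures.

21.3 m

Hydraulic gradient i = (86.99 − 86.32) / 108 = 0.67 / 108 = 0.006204
K = 0.00270 cm/s × 864 = 2.333 m/d
Specific discharge q = 2.333 × 0.006204 = 0.01447 m/d
v = Ki/n = 2.333·0.006204/0.17 = 0.08513 m/d
L = v × T = 0.08513 × 250 = 21.28 m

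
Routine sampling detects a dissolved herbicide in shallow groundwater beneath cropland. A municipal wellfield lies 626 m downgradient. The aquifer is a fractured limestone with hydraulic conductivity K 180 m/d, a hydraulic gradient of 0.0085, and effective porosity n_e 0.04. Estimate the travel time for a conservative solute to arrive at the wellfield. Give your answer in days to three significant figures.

16.4 days

Specific discharge q = 180 × 0.0085 = 1.530 m/d
v_s = q/n_e = 1.530/0.04 = 38.25 m/d
t = L / v = 626 / 38.25 = 16.37 d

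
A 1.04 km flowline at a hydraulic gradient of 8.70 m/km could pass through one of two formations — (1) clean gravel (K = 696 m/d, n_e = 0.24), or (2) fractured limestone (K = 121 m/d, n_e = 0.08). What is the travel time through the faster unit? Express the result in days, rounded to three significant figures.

Unit 1 (clean gravel): v = 696×0.0087/0.24 = 25.23 m/d, t = 1040/25.23 = 41.22 d
Unit 2 (fractured limestone): v = 121×0.0087/0.08 = 13.16 m/d, t = 1040/13.16 = 79.03 d
Faster unit: t = 41.2 d

41.2 days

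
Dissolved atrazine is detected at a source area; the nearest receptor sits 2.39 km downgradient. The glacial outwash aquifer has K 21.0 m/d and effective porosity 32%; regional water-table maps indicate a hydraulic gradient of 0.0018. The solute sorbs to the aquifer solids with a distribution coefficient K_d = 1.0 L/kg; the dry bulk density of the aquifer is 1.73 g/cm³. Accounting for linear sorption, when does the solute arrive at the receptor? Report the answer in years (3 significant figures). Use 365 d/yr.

Darcy flux q = K·i = 21.0 × 0.0018 = 0.03780 m/d
v = Ki/n = 21.0·0.0018/0.32 = 0.1181 m/d
Retardation R = 1 + ρ_b·K_d/n = 1 + 1.73×1.0/0.32 = 6.406
Contaminant velocity v_c = v/R = 0.1181/6.406 = 0.01844 m/d
L = 2.39 km = 2390 m
t = L/v_c = 2390/0.01844 = 129600 d
   = 129600/365 = 355 yr

355 years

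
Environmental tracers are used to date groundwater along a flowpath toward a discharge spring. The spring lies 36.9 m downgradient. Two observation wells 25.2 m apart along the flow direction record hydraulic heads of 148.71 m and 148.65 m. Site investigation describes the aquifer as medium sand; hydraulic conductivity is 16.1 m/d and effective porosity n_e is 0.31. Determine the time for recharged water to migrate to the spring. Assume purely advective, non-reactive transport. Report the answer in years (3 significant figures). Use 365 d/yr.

0.818 years

Hydraulic gradient i = (148.71 − 148.65) / 25.2 = 0.06 / 25.2 = 0.002381
Darcy flux q = K·i = 16.1 × 0.002381 = 0.03833 m/d
v_s = q/n_e = 0.03833/0.31 = 0.1237 m/d
t = L / v = 36.9 / 0.1237 = 298.4 d
   = 298.4 / 365 = 0.818 yr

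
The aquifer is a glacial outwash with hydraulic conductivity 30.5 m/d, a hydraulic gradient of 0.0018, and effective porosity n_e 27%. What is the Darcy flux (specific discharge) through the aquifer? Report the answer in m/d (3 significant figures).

0.0549 m/d

Darcy flux q = K·i = 30.5 × 0.0018 = 0.05490 m/d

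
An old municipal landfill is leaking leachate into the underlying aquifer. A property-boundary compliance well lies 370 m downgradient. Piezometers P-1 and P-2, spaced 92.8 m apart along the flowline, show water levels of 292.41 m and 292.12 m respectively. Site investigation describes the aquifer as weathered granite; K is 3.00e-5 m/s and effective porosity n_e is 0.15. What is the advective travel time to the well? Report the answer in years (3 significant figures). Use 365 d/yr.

Hydraulic gradient i = (292.41 − 292.12) / 92.8 = 0.29 / 92.8 = 0.003125
K = 3.00e-5 m/s × 86400 s/d = 2.592 m/d
Specific discharge q = 2.592 × 0.003125 = 0.008100 m/d
v = Ki/n = 2.592·0.003125/0.15 = 0.05400 m/d
t = L / v = 370 / 0.05400 = 6852 d
   = 6852 / 365 = 18.8 yr

18.8 years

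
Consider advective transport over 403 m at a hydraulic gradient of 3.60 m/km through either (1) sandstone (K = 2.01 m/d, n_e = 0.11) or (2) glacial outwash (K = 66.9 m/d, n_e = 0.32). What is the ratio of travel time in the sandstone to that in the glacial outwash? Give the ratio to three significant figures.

11.4

Unit 1 (sandstone): v = 2.01×0.0036/0.11 = 0.06578 m/d, t = 403/0.06578 = 6126 d
Unit 2 (glacial outwash): v = 66.9×0.0036/0.32 = 0.7526 m/d, t = 403/0.7526 = 535.5 d
t(sandstone) / t(glacial outwash) = 6126/535.5 = 11.4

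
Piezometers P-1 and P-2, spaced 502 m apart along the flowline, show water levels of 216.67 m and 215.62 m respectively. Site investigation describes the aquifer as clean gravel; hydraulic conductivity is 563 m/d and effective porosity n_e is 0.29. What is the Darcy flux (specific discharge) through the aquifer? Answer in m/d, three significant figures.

1.18 m/d

Hydraulic gradient i = (216.67 − 215.62) / 502 = 1.05 / 502 = 0.002092
Specific discharge q = 563 × 0.002092 = 1.178 m/d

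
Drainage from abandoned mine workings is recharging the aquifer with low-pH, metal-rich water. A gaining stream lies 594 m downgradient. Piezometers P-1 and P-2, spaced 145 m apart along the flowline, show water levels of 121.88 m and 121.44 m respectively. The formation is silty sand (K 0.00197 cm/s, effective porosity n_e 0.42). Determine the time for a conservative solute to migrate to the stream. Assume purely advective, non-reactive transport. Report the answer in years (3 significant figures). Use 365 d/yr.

132 years

Hydraulic gradient i = (121.88 − 121.44) / 145 = 0.44 / 145 = 0.003034
K = 0.00197 cm/s × 864 = 1.702 m/d
Darcy flux q = K·i = 1.702 × 0.003034 = 0.005165 m/d
v = Ki/n = 1.702·0.003034/0.42 = 0.01230 m/d
t = L / v = 594 / 0.01230 = 48300 d
   = 48300 / 365 = 132 yr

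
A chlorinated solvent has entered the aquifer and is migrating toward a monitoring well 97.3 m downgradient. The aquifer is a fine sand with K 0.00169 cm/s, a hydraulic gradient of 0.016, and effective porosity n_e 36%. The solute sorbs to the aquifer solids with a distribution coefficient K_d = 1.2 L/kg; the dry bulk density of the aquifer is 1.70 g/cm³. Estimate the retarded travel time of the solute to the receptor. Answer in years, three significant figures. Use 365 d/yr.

K = 0.00169 cm/s × 864 = 1.460 m/d
Darcy flux q = K·i = 1.460 × 0.016 = 0.02336 m/d
Average linear velocity = 0.02336 / 0.36 = 0.06490 m/d
Retardation R = 1 + ρ_b·K_d/n = 1 + 1.70×1.2/0.36 = 6.667
Contaminant velocity v_c = v/R = 0.06490/6.667 = 0.009734 m/d
t = L/v_c = 97.3/0.009734 = 9995 d
   = 9995/365 = 27.4 yr

27.4 years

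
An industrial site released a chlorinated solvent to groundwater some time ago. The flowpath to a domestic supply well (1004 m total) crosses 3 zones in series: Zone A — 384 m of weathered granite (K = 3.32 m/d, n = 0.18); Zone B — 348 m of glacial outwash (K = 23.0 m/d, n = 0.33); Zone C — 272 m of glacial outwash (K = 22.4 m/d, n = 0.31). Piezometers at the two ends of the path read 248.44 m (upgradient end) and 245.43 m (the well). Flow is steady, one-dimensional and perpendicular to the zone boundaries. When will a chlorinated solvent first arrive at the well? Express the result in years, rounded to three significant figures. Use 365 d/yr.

Total head drop ΔH = 248.44 − 245.43 = 3.01 m
Continuity: the same q passes through each zone, so ΔH = q·Σ(L_j/K_j) — the zones act as resistances in series.
Σ(L/K) = 384/3.32 + 348/23.0 + 272/22.4 = 115.7 + 15.13 + 12.14 = 142.9 d
q = ΔH / Σ(L/K) = 3.01 / 142.9 = 0.02106 m/d (same in every zone)
Zone A: v = q/n = 0.02106/0.18 = 0.1170 m/d → t_A = 384/0.1170 = 3282 d
Zone B: v = q/n = 0.02106/0.33 = 0.06381 m/d → t_B = 348/0.06381 = 5453 d
Zone C: v = q/n = 0.02106/0.31 = 0.06793 m/d → t_C = 272/0.06793 = 4004 d
Total t = 3282 + 5453 + 4004 = 12740 d
   = 12740 / 365 = 34.9 yr

34.9 years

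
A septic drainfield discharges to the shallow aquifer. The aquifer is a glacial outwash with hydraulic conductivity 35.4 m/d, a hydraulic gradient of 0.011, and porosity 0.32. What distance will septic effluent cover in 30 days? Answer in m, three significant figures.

q = Ki = 35.4 × 0.011 = 0.3894 m/d
Seepage velocity v = q / n = 0.3894 / 0.32 = 1.217 m/d
L = v × T = 1.217 × 30 = 36.51 m

36.5 m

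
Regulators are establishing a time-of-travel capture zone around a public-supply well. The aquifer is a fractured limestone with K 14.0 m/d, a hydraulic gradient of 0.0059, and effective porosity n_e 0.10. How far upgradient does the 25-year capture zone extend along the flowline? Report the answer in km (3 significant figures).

7.54 km

Specific discharge q = 14.0 × 0.0059 = 0.08260 m/d
v_s = q/n_e = 0.08260/0.10 = 0.8260 m/d
T = 25 yr × 365 = 9125 d
L = v × T = 0.8260 × 9125 = 7537 m
   = 7.54 km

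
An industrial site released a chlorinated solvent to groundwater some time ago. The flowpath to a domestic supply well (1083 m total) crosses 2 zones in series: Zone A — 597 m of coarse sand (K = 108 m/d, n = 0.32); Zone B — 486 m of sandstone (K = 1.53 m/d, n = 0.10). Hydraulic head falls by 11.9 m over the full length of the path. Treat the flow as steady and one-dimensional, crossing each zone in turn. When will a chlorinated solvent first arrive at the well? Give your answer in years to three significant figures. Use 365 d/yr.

17.8 years

Steady 1-D flow in series ⇒ the Darcy flux q is identical in every zone and the zone head losses add (resistances L/K in series).
Σ(L/K) = 597/108 + 486/1.53 = 5.528 + 317.6 = 323.2 d
q = ΔH / Σ(L/K) = 11.9 / 323.2 = 0.03682 m/d (same in every zone)
Zone A: v = q/n = 0.03682/0.32 = 0.1151 m/d → t_A = 597/0.1151 = 5188 d
Zone B: v = q/n = 0.03682/0.10 = 0.3682 m/d → t_B = 486/0.3682 = 1320 d
Total t = 5188 + 1320 = 6508 d
   = 6508 / 365 = 17.8 yr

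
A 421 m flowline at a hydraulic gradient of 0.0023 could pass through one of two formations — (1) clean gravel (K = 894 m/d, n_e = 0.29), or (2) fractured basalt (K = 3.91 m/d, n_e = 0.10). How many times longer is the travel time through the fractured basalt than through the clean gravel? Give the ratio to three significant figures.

Unit 1 (clean gravel): v = 894×0.0023/0.29 = 7.090 m/d, t = 421/7.090 = 59.38 d
Unit 2 (fractured basalt): v = 3.91×0.0023/0.10 = 0.08993 m/d, t = 421/0.08993 = 4681 d
t(fractured basalt) / t(clean gravel) = 4681/59.38 = 78.8

78.8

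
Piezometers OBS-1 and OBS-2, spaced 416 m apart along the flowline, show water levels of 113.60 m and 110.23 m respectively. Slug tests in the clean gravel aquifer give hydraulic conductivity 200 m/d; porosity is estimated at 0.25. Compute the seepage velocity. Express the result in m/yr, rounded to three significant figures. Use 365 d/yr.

2370 m/yr

Hydraulic gradient i = (113.60 − 110.23) / 416 = 3.37 / 416 = 0.008101
Specific discharge q = 200 × 0.008101 = 1.620 m/d
v_s = q/n_e = 1.620/0.25 = 6.481 m/d
   = 6.481 × 365 = 2370 m/yr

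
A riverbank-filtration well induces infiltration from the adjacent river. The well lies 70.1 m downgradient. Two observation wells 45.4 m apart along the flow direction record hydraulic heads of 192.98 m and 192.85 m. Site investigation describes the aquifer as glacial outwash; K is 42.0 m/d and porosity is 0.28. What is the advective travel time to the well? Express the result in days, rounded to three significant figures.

163 days

Hydraulic gradient i = (192.98 − 192.85) / 45.4 = 0.13 / 45.4 = 0.002863
q = Ki = 42.0 × 0.002863 = 0.1203 m/d
Seepage velocity v = q / n = 0.1203 / 0.28 = 0.4295 m/d
t = L / v = 70.1 / 0.4295 = 163.2 d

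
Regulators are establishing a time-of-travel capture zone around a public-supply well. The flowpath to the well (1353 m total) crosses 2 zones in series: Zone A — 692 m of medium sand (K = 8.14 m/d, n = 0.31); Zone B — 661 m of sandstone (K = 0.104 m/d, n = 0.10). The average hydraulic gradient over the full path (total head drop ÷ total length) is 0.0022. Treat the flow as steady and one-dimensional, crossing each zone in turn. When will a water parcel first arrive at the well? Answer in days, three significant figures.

For zones in series the flux q is common to all zones; the equivalent conductivity is the harmonic (thickness-weighted) mean, K_eq = L_total / Σ(L_j/K_j).
Σ(L/K) = 692/8.14 + 661/0.104 = 85.01 + 6356 = 6441 d
K_eq = L_total / Σ(L/K) = 1353 / 6441 = 0.2101 m/d
q = K_eq · i = 0.2101 × 0.0022 = 4.621e-4 m/d (same in every zone)
Zone A: v = q/n = 4.621e-4/0.31 = 0.001491 m/d → t_A = 692/0.001491 = 464200 d
Zone B: v = q/n = 4.621e-4/0.10 = 0.004621 m/d → t_B = 661/0.004621 = 143000 d
Total t = 464200 + 143000 = 607200 d

607000 days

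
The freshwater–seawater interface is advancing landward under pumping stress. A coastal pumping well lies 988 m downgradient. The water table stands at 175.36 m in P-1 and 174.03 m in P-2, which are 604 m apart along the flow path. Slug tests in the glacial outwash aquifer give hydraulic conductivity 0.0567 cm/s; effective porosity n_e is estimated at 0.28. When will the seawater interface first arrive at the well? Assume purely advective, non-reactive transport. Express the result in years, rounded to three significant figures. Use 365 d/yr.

7.03 years

Hydraulic gradient i = (175.36 − 174.03) / 604 = 1.33 / 604 = 0.002202
K = 0.0567 cm/s × 864 = 48.99 m/d
q = Ki = 48.99 × 0.002202 = 0.1079 m/d
Average linear velocity = 0.1079 / 0.28 = 0.3853 m/d
t = L / v = 988 / 0.3853 = 2565 d
   = 2565 / 365 = 7.03 yr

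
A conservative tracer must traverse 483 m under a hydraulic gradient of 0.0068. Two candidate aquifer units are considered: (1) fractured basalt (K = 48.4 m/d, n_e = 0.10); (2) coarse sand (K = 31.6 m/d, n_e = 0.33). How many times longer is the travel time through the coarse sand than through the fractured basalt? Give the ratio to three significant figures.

5.05

Unit 1 (fractured basalt): v = 48.4×0.0068/0.10 = 3.291 m/d, t = 483/3.291 = 146.8 d
Unit 2 (coarse sand): v = 31.6×0.0068/0.33 = 0.6512 m/d, t = 483/0.6512 = 741.8 d
t(coarse sand) / t(fractured basalt) = 741.8/146.8 = 5.05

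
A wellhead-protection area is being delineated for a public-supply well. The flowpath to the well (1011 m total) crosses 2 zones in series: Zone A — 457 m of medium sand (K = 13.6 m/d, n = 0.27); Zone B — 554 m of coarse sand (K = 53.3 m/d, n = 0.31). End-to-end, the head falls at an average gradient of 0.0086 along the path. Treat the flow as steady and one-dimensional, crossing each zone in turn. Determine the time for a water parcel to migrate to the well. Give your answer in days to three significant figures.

1490 days

Steady 1-D flow in series ⇒ the Darcy flux q is identical in every zone and the zone head losses add (resistances L/K in series).
Σ(L/K) = 457/13.6 + 554/53.3 = 33.60 + 10.39 = 44.00 d
K_eq = L_total / Σ(L/K) = 1011 / 44.00 = 22.98 m/d
q = K_eq · i = 22.98 × 0.0086 = 0.1976 m/d (same in every zone)
Zone A: v = q/n = 0.1976/0.27 = 0.7319 m/d → t_A = 457/0.7319 = 624.4 d
Zone B: v = q/n = 0.1976/0.31 = 0.6375 m/d → t_B = 554/0.6375 = 869.0 d
Total t = 624.4 + 869.0 = 1493 d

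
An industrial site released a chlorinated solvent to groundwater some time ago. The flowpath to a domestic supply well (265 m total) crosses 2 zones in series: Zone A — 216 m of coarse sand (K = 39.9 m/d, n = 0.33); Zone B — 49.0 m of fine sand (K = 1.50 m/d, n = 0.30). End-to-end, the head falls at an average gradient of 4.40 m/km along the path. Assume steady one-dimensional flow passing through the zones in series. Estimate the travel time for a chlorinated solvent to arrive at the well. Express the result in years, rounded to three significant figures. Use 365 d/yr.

7.69 years

Steady 1-D flow in series ⇒ the Darcy flux q is identical in every zone and the zone head losses add (resistances L/K in series).
Σ(L/K) = 216/39.9 + 49.0/1.50 = 5.414 + 32.67 = 38.08 d
K_eq = L_total / Σ(L/K) = 265 / 38.08 = 6.959 m/d
q = K_eq · i = 6.959 × 0.0044 = 0.03062 m/d (same in every zone)
Zone A: v = q/n = 0.03062/0.33 = 0.09279 m/d → t_A = 216/0.09279 = 2328 d
Zone B: v = q/n = 0.03062/0.30 = 0.1021 m/d → t_B = 49.0/0.1021 = 480.1 d
Total t = 2328 + 480.1 = 2808 d
   = 2808 / 365 = 7.69 yr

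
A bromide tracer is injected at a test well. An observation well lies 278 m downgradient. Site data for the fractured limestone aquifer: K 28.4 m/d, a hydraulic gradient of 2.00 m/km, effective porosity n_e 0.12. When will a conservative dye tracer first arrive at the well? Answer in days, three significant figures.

Specific discharge q = 28.4 × 0.0020 = 0.05680 m/d
v = Ki/n = 28.4·0.0020/0.12 = 0.4733 m/d
t = L / v = 278 / 0.4733 = 587.3 d

587 days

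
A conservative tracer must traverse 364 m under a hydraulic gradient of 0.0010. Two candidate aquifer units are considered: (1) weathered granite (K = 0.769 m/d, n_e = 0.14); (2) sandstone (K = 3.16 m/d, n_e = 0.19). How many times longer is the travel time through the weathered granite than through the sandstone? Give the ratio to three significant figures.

Unit 1 (weathered granite): v = 0.769×0.0010/0.14 = 0.005493 m/d, t = 364/0.005493 = 66270 d
Unit 2 (sandstone): v = 3.16×0.0010/0.19 = 0.01663 m/d, t = 364/0.01663 = 21890 d
t(weathered granite) / t(sandstone) = 66270/21890 = 3.03

3.03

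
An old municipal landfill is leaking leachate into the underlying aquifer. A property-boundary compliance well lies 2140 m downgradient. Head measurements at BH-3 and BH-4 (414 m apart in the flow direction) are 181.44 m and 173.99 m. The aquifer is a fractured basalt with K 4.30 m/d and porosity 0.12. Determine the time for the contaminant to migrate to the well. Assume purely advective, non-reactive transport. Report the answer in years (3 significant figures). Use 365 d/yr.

Hydraulic gradient i = (181.44 − 173.99) / 414 = 7.45 / 414 = 0.01800
q = Ki = 4.30 × 0.01800 = 0.07738 m/d
v = Ki/n = 4.30·0.01800/0.12 = 0.6448 m/d
t = L / v = 2140 / 0.6448 = 3319 d
   = 3319 / 365 = 9.09 yr

9.09 years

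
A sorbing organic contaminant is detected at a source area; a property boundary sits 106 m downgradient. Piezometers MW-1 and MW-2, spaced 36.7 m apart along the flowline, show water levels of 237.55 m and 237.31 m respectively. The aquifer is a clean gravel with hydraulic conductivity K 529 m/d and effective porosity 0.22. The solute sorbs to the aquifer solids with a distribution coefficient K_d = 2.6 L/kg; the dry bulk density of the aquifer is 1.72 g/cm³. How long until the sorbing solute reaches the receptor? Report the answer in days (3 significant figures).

144 days

Hydraulic gradient i = (237.55 − 237.31) / 36.7 = 0.24 / 36.7 = 0.006540
q = Ki = 529 × 0.006540 = 3.459 m/d
v_s = q/n_e = 3.459/0.22 = 15.72 m/d
Retardation R = 1 + ρ_b·K_d/n = 1 + 1.72×2.6/0.22 = 21.33
Contaminant velocity v_c = v/R = 15.72/21.33 = 0.7373 m/d
t = L/v_c = 106/0.7373 = 143.8 d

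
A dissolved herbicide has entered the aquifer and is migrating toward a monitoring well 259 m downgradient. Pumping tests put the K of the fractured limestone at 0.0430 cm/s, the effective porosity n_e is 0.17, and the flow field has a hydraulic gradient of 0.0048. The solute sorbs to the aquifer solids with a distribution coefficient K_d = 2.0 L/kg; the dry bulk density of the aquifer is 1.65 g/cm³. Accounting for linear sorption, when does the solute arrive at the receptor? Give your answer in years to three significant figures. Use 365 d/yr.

K = 0.0430 cm/s × 864 = 37.15 m/d
q = Ki = 37.15 × 0.0048 = 0.1783 m/d
Average linear velocity = 0.1783 / 0.17 = 1.049 m/d
Retardation R = 1 + ρ_b·K_d/n = 1 + 1.65×2.0/0.17 = 20.41
Contaminant velocity v_c = v/R = 1.049/20.41 = 0.05139 m/d
t = L/v_c = 259/0.05139 = 5040 d
   = 5040/365 = 13.8 yr

13.8 years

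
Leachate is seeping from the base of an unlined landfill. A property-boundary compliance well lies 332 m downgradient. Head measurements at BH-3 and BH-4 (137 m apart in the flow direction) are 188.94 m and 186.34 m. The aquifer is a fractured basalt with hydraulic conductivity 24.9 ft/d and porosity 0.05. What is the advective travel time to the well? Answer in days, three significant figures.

Hydraulic gradient i = (188.94 − 186.34) / 137 = 2.60 / 137 = 0.01898
K = 24.9 ft/d × 0.3048 = 7.590 m/d
Darcy flux q = K·i = 7.590 × 0.01898 = 0.1440 m/d
Seepage velocity v = q / n = 0.1440 / 0.05 = 2.881 m/d
t = L / v = 332 / 2.881 = 115.3 d

115 days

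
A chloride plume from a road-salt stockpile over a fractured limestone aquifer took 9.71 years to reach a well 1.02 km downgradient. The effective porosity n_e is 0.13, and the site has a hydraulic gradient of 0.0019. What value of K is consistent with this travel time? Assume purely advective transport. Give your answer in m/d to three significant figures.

t = 9.71 years = 3544 d
L = 1.02 km = 1020 m
v = L / t = 1020 / 3544 = 0.2878 m/d
K = v · n / i = 0.2878 × 0.13 / 0.0019 = 19.7 m/d

19.7 m/d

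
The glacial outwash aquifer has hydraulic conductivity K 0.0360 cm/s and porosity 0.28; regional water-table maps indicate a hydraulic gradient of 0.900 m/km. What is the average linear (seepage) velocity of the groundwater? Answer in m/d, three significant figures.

K = 0.0360 cm/s × 864 = 31.10 m/d
q = Ki = 31.10 × 9.0e-4 = 0.02799 m/d
Seepage velocity v = q / n = 0.02799 / 0.28 = 0.09998 m/d

0.100 m/d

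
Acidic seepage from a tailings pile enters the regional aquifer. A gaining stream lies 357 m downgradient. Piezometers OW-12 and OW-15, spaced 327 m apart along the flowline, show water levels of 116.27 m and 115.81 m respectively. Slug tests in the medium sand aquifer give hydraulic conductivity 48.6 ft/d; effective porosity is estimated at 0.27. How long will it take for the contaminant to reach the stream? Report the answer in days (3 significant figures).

4630 days

Hydraulic gradient i = (116.27 − 115.81) / 327 = 0.46 / 327 = 0.001407
K = 48.6 ft/d × 0.3048 = 14.81 m/d
q = Ki = 14.81 × 0.001407 = 0.02084 m/d
Seepage velocity v = q / n = 0.02084 / 0.27 = 0.07718 m/d
t = L / v = 357 / 0.07718 = 4626 d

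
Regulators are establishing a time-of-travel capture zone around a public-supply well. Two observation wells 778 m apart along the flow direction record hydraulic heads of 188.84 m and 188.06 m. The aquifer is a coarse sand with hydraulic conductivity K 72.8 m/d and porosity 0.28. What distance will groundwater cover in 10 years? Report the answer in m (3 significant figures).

Hydraulic gradient i = (188.84 − 188.06) / 778 = 0.78 / 778 = 0.001003
q = Ki = 72.8 × 0.001003 = 0.07299 m/d
v_s = q/n_e = 0.07299/0.28 = 0.2607 m/d
T = 10 yr × 365 = 3650 d
L = v × T = 0.2607 × 3650 = 951.4 m

951 m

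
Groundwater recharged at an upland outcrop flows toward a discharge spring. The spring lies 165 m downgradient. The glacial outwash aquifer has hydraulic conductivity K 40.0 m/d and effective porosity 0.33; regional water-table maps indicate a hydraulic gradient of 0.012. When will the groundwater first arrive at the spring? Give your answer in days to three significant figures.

q = Ki = 40.0 × 0.012 = 0.4800 m/d
Average linear velocity = 0.4800 / 0.33 = 1.455 m/d
t = L / v = 165 / 1.455 = 113.4 d

113 days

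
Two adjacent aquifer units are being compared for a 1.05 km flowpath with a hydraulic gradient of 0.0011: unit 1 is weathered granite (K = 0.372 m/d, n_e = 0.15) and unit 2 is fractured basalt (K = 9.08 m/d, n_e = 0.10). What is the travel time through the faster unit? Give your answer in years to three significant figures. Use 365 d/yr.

28.8 years

Unit 1 (weathered granite): v = 0.372×0.0011/0.15 = 0.002728 m/d, t = 1050/0.002728 = 384900 d
Unit 2 (fractured basalt): v = 9.08×0.0011/0.10 = 0.09988 m/d, t = 1050/0.09988 = 10510 d
Faster: 10510 d / 365 = 28.8 yr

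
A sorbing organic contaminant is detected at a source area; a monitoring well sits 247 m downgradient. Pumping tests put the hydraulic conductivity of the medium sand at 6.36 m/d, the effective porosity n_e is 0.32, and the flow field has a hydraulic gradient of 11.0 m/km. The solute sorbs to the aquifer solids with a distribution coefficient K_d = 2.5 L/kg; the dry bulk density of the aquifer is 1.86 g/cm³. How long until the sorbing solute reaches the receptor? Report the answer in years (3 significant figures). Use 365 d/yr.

48.1 years

Specific discharge q = 6.36 × 0.011 = 0.06996 m/d
v = Ki/n = 6.36·0.011/0.32 = 0.2186 m/d
Retardation R = 1 + ρ_b·K_d/n = 1 + 1.86×2.5/0.32 = 15.53
Contaminant velocity v_c = v/R = 0.2186/15.53 = 0.01408 m/d
t = L/v_c = 247/0.01408 = 17550 d
   = 17550/365 = 48.1 yr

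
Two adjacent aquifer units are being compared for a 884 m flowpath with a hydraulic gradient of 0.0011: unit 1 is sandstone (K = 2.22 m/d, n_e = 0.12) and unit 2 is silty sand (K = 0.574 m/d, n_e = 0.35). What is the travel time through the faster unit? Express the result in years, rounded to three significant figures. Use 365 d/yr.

Unit 1 (sandstone): v = 2.22×0.0011/0.12 = 0.02035 m/d, t = 884/0.02035 = 43440 d
Unit 2 (silty sand): v = 0.574×0.0011/0.35 = 0.001804 m/d, t = 884/0.001804 = 490000 d
Faster: 43440 d / 365 = 119 yr

119 years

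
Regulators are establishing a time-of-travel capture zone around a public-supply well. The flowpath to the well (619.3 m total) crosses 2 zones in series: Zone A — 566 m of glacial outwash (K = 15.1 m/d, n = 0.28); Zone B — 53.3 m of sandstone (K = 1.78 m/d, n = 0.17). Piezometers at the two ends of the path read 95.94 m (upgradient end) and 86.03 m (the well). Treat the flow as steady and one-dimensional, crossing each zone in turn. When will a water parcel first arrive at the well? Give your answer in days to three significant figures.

Total head drop ΔH = 95.94 − 86.03 = 9.91 m
Steady 1-D flow in series ⇒ the Darcy flux q is identical in every zone and the zone head losses add (resistances L/K in series).
Σ(L/K) = 566/15.1 + 53.3/1.78 = 37.48 + 29.94 = 67.43 d
q = ΔH / Σ(L/K) = 9.91 / 67.43 = 0.1470 m/d (same in every zone)
Zone A: v = q/n = 0.1470/0.28 = 0.5249 m/d → t_A = 566/0.5249 = 1078 d
Zone B: v = q/n = 0.1470/0.17 = 0.8645 m/d → t_B = 53.3/0.8645 = 61.65 d
Total t = 1078 + 61.65 = 1140 d

1140 days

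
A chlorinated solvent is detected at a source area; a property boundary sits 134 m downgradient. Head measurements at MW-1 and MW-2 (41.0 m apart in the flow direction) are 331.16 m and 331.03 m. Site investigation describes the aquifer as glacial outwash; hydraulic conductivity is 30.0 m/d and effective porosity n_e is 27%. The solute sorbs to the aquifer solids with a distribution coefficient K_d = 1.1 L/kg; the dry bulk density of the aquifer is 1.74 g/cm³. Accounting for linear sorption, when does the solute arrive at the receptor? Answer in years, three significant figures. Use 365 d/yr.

Hydraulic gradient i = (331.16 − 331.03) / 41.0 = 0.13 / 41.0 = 0.003171
q = Ki = 30.0 × 0.003171 = 0.09512 m/d
v_s = q/n_e = 0.09512/0.27 = 0.3523 m/d
Retardation R = 1 + ρ_b·K_d/n = 1 + 1.74×1.1/0.27 = 8.089
Contaminant velocity v_c = v/R = 0.3523/8.089 = 0.04355 m/d
t = L/v_c = 134/0.04355 = 3077 d
   = 3077/365 = 8.43 yr

8.43 years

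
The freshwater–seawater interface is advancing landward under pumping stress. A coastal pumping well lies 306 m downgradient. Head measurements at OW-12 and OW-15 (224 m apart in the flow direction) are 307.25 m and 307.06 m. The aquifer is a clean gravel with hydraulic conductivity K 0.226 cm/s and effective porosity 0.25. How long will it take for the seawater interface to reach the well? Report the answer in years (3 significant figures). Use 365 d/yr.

Hydraulic gradient i = (307.25 − 307.06) / 224 = 0.19 / 224 = 8.482e-4
K = 0.226 cm/s × 864 = 195.3 m/d
q = Ki = 195.3 × 8.482e-4 = 0.1656 m/d
Seepage velocity v = q / n = 0.1656 / 0.25 = 0.6625 m/d
t = L / v = 306 / 0.6625 = 461.9 d
   = 461.9 / 365 = 1.27 yr

1.27 years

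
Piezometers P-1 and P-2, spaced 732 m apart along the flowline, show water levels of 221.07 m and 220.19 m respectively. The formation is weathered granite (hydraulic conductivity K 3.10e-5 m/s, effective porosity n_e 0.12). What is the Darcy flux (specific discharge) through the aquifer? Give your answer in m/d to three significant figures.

Hydraulic gradient i = (221.07 − 220.19) / 732 = 0.88 / 732 = 0.001202
K = 3.10e-5 m/s × 86400 s/d = 2.678 m/d
Specific discharge q = 2.678 × 0.001202 = 0.003220 m/d

0.00322 m/d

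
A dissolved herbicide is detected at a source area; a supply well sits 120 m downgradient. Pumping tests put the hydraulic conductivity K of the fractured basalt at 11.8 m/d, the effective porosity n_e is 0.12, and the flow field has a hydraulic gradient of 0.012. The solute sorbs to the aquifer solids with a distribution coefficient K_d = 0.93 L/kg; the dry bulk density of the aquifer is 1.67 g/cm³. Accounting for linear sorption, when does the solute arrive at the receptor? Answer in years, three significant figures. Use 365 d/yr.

Darcy flux q = K·i = 11.8 × 0.012 = 0.1416 m/d
v_s = q/n_e = 0.1416/0.12 = 1.180 m/d
Retardation R = 1 + ρ_b·K_d/n = 1 + 1.67×0.93/0.12 = 13.94
Contaminant velocity v_c = v/R = 1.180/13.94 = 0.08463 m/d
t = L/v_c = 120/0.08463 = 1418 d
   = 1418/365 = 3.88 yr

3.88 years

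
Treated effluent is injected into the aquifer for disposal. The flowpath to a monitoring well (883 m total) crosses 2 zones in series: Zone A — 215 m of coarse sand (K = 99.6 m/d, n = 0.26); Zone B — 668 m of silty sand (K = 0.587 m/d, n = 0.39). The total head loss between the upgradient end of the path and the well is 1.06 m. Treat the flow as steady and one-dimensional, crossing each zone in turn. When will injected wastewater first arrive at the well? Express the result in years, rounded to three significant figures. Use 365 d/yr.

Continuity: the same q passes through each zone, so ΔH = q·Σ(L_j/K_j) — the zones act as resistances in series.
Σ(L/K) = 215/99.6 + 668/0.587 = 2.159 + 1138 = 1140 d
q = ΔH / Σ(L/K) = 1.06 / 1140 = 9.297e-4 m/d (same in every zone)
Zone A: v = q/n = 9.297e-4/0.26 = 0.003576 m/d → t_A = 215/0.003576 = 60130 d
Zone B: v = q/n = 9.297e-4/0.39 = 0.002384 m/d → t_B = 668/0.002384 = 280200 d
Total t = 60130 + 280200 = 340300 d
   = 340300 / 365 = 932 yr

932 years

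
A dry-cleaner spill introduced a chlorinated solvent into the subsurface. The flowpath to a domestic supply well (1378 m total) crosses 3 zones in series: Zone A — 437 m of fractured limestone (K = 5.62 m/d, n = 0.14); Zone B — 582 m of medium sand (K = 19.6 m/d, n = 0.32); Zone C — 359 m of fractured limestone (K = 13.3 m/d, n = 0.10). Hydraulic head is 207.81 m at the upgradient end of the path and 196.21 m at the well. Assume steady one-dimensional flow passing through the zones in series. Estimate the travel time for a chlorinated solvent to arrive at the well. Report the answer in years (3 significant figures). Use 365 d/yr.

9.00 years

Total head drop ΔH = 207.81 − 196.21 = 11.60 m
Continuity: the same q passes through each zone, so ΔH = q·Σ(L_j/K_j) — the zones act as resistances in series.
Σ(L/K) = 437/5.62 + 582/19.6 + 359/13.3 = 77.76 + 29.69 + 26.99 = 134.4 d
q = ΔH / Σ(L/K) = 11.60 / 134.4 = 0.08628 m/d (same in every zone)
Zone A: v = q/n = 0.08628/0.14 = 0.6163 m/d → t_A = 437/0.6163 = 709.1 d
Zone B: v = q/n = 0.08628/0.32 = 0.2696 m/d → t_B = 582/0.2696 = 2159 d
Zone C: v = q/n = 0.08628/0.10 = 0.8628 m/d → t_C = 359/0.8628 = 416.1 d
Total t = 709.1 + 2159 + 416.1 = 3284 d
   = 3284 / 365 = 9.00 yr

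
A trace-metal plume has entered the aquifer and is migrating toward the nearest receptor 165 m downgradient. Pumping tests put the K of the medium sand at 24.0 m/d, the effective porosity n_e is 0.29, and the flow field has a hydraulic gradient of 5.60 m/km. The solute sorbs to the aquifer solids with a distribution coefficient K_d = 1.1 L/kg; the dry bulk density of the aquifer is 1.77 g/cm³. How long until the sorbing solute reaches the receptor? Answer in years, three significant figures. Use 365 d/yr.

q = Ki = 24.0 × 0.0056 = 0.1344 m/d
v = Ki/n = 24.0·0.0056/0.29 = 0.4634 m/d
Retardation R = 1 + ρ_b·K_d/n = 1 + 1.77×1.1/0.29 = 7.714
Contaminant velocity v_c = v/R = 0.4634/7.714 = 0.06008 m/d
t = L/v_c = 165/0.06008 = 2746 d
   = 2746/365 = 7.52 yr

7.52 years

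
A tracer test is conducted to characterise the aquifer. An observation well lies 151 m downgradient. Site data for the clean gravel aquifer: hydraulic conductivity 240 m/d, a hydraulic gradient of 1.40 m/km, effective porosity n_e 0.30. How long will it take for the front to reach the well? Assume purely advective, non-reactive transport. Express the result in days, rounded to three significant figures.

Darcy flux q = K·i = 240 × 0.0014 = 0.3360 m/d
Average linear velocity = 0.3360 / 0.30 = 1.120 m/d
t = L / v = 151 / 1.120 = 134.8 d

135 days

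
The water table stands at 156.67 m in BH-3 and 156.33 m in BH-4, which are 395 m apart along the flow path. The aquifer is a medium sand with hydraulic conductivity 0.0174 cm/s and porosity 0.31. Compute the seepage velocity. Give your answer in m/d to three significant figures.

Hydraulic gradient i = (156.67 − 156.33) / 395 = 0.34 / 395 = 8.608e-4
K = 0.0174 cm/s × 864 = 15.03 m/d
q = Ki = 15.03 × 8.608e-4 = 0.01294 m/d
Average linear velocity = 0.01294 / 0.31 = 0.04174 m/d

0.0417 m/d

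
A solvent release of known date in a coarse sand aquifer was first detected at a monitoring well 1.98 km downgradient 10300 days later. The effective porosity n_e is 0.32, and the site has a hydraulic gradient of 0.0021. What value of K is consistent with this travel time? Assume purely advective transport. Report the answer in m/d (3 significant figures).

L = 1.98 km = 1980 m
v = L / t = 1980 / 10300 = 0.1922 m/d
K = v · n / i = 0.1922 × 0.32 / 0.0021 = 29.3 m/d

29.3 m/d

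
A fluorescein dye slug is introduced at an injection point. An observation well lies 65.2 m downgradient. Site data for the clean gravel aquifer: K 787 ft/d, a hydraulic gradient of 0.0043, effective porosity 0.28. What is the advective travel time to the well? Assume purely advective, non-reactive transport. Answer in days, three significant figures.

K = 787 ft/d × 0.3048 = 239.9 m/d
Darcy flux q = K·i = 239.9 × 0.0043 = 1.031 m/d
Seepage velocity v = q / n = 1.031 / 0.28 = 3.684 m/d
t = L / v = 65.2 / 3.684 = 17.70 d

17.7 days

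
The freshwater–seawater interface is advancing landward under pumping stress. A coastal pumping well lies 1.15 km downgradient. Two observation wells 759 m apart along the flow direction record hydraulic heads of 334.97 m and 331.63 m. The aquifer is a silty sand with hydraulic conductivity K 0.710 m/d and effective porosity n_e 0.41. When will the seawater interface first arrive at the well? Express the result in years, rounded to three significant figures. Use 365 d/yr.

413 years

Hydraulic gradient i = (334.97 − 331.63) / 759 = 3.34 / 759 = 0.004401
Specific discharge q = 0.710 × 0.004401 = 0.003124 m/d
Average linear velocity = 0.003124 / 0.41 = 0.007620 m/d
L = 1.15 km = 1150 m
t = L / v = 1150 / 0.007620 = 150900 d
   = 150900 / 365 = 413 yr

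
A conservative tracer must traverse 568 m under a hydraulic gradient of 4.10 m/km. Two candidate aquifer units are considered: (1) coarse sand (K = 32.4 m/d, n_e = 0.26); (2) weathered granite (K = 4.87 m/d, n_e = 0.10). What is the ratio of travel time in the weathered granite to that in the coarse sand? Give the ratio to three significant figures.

2.56

Unit 1 (coarse sand): v = 32.4×0.0041/0.26 = 0.5109 m/d, t = 568/0.5109 = 1112 d
Unit 2 (weathered granite): v = 4.87×0.0041/0.10 = 0.1997 m/d, t = 568/0.1997 = 2845 d
t(weathered granite) / t(coarse sand) = 2845/1112 = 2.56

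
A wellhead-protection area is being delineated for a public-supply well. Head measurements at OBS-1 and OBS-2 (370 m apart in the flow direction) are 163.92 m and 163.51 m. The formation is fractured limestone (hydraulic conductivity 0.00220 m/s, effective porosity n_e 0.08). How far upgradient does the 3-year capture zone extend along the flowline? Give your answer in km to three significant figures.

2.88 km

Hydraulic gradient i = (163.92 − 163.51) / 370 = 0.41 / 370 = 0.001108
K = 0.00220 m/s × 86400 s/d = 190.1 m/d
q = Ki = 190.1 × 0.001108 = 0.2106 m/d
v = Ki/n = 190.1·0.001108/0.08 = 2.633 m/d
T = 3 yr × 365 = 1095 d
L = v × T = 2.633 × 1095 = 2883 m
   = 2.88 km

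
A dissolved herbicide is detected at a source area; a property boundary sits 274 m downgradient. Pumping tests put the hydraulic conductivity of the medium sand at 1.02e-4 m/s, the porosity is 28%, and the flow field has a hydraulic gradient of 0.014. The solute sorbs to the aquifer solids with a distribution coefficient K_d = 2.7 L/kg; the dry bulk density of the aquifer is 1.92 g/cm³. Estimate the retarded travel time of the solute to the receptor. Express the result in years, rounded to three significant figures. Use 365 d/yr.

K = 1.02e-4 m/s × 86400 s/d = 8.813 m/d
Darcy flux q = K·i = 8.813 × 0.014 = 0.1234 m/d
v = Ki/n = 8.813·0.014/0.28 = 0.4406 m/d
Retardation R = 1 + ρ_b·K_d/n = 1 + 1.92×2.7/0.28 = 19.51
Contaminant velocity v_c = v/R = 0.4406/19.51 = 0.02258 m/d
t = L/v_c = 274/0.02258 = 12130 d
   = 12130/365 = 33.2 yr

33.2 years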